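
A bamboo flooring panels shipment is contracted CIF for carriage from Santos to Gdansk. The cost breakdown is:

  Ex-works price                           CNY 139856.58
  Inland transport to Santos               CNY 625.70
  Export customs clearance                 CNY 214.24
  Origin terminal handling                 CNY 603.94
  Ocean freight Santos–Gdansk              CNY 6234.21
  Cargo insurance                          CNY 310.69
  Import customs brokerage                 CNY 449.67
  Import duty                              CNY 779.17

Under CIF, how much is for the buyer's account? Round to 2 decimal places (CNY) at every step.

Buyer's account: CNY 1228.84

CIF: the seller pays costs through ocean freight and marine insurance to the destination port.
Seller's account: goods 139856.58 + inland to port 625.70 + export clearance 214.24 + origin terminal 603.94 + freight 6234.21 + insurance 310.69 = 147845.36
Buyer's account: brokerage 449.67 + duty 779.17 = 1228.84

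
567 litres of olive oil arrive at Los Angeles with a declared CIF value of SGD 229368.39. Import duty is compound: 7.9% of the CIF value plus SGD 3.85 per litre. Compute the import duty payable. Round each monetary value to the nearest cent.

Import duty: SGD 20303.05

Ad valorem component: 229368.39 × 7.9% = 18120.10
Specific component: 567 × 3.85 = 2182.95
Import duty = 18120.10 + 2182.95 = 20303.05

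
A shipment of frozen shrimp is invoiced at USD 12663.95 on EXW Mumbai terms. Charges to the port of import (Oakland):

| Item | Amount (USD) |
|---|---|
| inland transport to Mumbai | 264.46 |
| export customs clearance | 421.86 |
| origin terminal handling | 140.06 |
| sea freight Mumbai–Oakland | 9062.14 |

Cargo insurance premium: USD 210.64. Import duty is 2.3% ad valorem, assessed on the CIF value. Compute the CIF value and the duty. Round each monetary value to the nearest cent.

CIF = EXW price + pre-shipment costs + freight + insurance
CIF = 12663.95 + 264.46 + 421.86 + 140.06 + 9062.14 + 210.64 = 22763.11
Import duty = 22763.11 × 2.3% = 523.55

CIF value: USD 22763.11; import duty: USD 523.55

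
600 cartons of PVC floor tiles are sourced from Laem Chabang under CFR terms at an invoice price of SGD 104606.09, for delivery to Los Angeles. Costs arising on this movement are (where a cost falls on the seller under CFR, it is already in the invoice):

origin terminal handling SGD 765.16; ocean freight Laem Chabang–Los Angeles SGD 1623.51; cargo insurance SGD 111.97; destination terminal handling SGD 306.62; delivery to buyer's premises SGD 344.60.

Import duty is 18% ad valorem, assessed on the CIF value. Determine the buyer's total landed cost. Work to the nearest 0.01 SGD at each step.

Total landed cost: SGD 124218.53

CFR: the seller pays costs through ocean freight to the destination port, but not insurance.
Already in the invoice (seller's account under CFR): origin terminal, freight — exclude.
CIF value = CFR price + insurance = 104606.09 + 111.97 = 104718.06
Import duty = 104718.06 × 18% = 18849.25
Buyer bears: insurance 111.97 + destination terminal 306.62 + delivery 344.60 + duty 18849.25 = 19612.44
Landed cost = invoice 104606.09 + 19612.44 = 124218.53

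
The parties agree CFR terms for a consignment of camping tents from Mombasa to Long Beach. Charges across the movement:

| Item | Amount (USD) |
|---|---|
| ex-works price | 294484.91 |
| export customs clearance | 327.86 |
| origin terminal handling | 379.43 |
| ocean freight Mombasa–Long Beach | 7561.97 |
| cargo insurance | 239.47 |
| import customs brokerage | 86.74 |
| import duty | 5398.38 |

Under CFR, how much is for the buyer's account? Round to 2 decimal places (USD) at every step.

CFR: the seller pays costs through ocean freight to the destination port, but not insurance.
Seller's account: goods 294484.91 + export clearance 327.86 + origin terminal 379.43 + freight 7561.97 = 302754.17
Buyer's account: insurance 239.47 + brokerage 86.74 + duty 5398.38 = 5724.59

Buyer's account: USD 5724.59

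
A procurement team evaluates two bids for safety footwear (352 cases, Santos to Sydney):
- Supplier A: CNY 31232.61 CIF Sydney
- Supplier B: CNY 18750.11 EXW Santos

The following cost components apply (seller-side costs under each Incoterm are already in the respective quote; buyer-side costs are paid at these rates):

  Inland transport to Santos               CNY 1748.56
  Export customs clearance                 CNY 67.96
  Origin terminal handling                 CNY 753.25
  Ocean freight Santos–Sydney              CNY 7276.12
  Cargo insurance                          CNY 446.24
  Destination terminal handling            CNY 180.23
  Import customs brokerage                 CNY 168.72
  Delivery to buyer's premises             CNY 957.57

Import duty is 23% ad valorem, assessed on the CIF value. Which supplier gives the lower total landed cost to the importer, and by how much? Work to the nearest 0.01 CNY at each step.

Supplier A (CIF):
The CIF price already equals the CIF value: 31232.61
Import duty = 31232.61 × 23% = 7183.50
Buyer bears (A): 180.23 + 168.72 + 957.57 = 1306.52
Landed cost (A) = invoice 31232.61 + 1306.52 + duty 7183.50 = 39722.63
Supplier B (EXW):
CIF value = EXW price + inland to port + export clearance + origin terminal + freight + insurance = 18750.11 + 1748.56 + 67.96 + 753.25 + 7276.12 + 446.24 = 29042.24
Import duty = 29042.24 × 23% = 6679.72
Buyer bears (B): 1748.56 + 67.96 + 753.25 + 7276.12 + 446.24 + 180.23 + 168.72 + 957.57 = 11598.65
Landed cost (B) = invoice 18750.11 + 11598.65 + duty 6679.72 = 37028.48
Difference = |39722.63 − 37028.48| = 2694.15

Supplier B is cheaper by CNY 2694.15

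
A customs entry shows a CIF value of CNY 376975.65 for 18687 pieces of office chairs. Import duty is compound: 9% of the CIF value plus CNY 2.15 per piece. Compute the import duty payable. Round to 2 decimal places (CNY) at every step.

Ad valorem component: 376975.65 × 9% = 33927.81
Specific component: 18687 × 2.15 = 40177.05
Import duty = 33927.81 + 40177.05 = 74104.86

Import duty: CNY 74104.86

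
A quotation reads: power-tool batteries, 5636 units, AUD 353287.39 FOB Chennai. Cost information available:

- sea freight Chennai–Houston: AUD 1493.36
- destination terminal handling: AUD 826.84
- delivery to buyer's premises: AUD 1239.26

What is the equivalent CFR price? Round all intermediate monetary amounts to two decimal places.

Not relevant to the conversion: delivery, destination terminal — on the buyer under both terms; not part of either seller's price.
From FOB to CFR, the seller additionally bears: freight.
CFR price = 353287.39 + 1493.36 = 354780.75

CFR price: AUD 354780.75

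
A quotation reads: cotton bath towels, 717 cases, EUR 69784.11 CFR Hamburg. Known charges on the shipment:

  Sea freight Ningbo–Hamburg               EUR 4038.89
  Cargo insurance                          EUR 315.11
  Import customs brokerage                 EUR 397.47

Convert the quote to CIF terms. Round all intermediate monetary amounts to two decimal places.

CIF price: EUR 70099.22

Not relevant to the conversion: freight — on the seller under both CFR and CIF; already in the CFR price and stays in the CIF price. brokerage — on the buyer under both terms; not part of either seller's price.
From CFR to CIF, the seller additionally bears: insurance.
CIF price = 69784.11 + 315.11 = 70099.22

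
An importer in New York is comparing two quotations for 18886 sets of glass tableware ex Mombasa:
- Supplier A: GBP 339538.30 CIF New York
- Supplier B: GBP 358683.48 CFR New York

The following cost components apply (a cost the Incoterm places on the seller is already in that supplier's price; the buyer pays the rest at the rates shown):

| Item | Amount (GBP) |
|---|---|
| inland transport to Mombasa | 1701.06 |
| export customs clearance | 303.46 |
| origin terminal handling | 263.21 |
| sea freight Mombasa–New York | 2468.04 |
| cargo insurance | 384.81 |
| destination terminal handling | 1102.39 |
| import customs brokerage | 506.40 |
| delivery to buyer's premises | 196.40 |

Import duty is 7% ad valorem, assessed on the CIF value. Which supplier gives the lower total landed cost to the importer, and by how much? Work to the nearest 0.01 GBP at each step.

Supplier A (CIF):
The CIF price already equals the CIF value: 339538.30
Import duty = 339538.30 × 7% = 23767.68
Buyer bears (A): 1102.39 + 506.40 + 196.40 = 1805.19
Landed cost (A) = invoice 339538.30 + 1805.19 + duty 23767.68 = 365111.17
Supplier B (CFR):
CIF value = CFR price + insurance = 358683.48 + 384.81 = 359068.29
Import duty = 359068.29 × 7% = 25134.78
Buyer bears (B): 384.81 + 1102.39 + 506.40 + 196.40 = 2190.00
Landed cost (B) = invoice 358683.48 + 2190.00 + duty 25134.78 = 386008.26
Difference = |365111.17 − 386008.26| = 20897.09

Supplier A is cheaper by GBP 20897.09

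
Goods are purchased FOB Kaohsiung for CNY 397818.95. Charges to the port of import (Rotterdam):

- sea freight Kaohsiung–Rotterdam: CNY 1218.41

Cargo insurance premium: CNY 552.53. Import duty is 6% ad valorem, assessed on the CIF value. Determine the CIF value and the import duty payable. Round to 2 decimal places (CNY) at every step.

CIF value: CNY 399589.89; import duty: CNY 23975.39

CIF = FOB price + freight + insurance
CIF = 397818.95 + 1218.41 + 552.53 = 399589.89
Import duty = 399589.89 × 6% = 23975.39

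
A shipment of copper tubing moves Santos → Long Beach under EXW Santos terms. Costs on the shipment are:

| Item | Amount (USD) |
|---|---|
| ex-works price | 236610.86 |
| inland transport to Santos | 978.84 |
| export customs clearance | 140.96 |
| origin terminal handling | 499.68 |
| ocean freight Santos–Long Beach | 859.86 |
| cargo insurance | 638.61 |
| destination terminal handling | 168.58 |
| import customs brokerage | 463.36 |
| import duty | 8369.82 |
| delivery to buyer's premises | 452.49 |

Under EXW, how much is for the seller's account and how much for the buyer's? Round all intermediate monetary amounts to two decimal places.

EXW: the seller makes goods available at their premises; the buyer bears all onward costs.
Seller's account: goods 236610.86 = 236610.86
Buyer's account: inland to port 978.84 + export clearance 140.96 + origin terminal 499.68 + freight 859.86 + insurance 638.61 + destination terminal 168.58 + brokerage 463.36 + duty 8369.82 + delivery 452.49 = 12572.20

Seller: USD 236610.86; buyer: USD 12572.20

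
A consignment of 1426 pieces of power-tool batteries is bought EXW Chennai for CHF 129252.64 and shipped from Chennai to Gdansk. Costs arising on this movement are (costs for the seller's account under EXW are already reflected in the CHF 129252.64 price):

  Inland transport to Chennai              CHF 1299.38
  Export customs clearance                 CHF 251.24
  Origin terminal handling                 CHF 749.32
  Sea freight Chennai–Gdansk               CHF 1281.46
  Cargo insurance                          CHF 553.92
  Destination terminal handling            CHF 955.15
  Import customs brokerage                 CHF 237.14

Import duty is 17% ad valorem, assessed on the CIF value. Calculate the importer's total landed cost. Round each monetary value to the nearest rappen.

Total landed cost: CHF 157256.20

EXW: the seller makes goods available at their premises; the buyer bears all onward costs.
CIF value = EXW price + inland to port + export clearance + origin terminal + freight + insurance = 129252.64 + 1299.38 + 251.24 + 749.32 + 1281.46 + 553.92 = 133387.96
Import duty = 133387.96 × 17% = 22675.95
Buyer bears: inland to port 1299.38 + export clearance 251.24 + origin terminal 749.32 + freight 1281.46 + insurance 553.92 + destination terminal 955.15 + brokerage 237.14 + duty 22675.95 = 28003.56
Landed cost = invoice 129252.64 + 28003.56 = 157256.20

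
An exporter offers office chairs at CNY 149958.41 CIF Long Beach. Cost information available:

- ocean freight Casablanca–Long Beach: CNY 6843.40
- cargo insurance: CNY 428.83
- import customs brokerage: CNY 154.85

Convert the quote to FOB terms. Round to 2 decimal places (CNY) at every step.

FOB price: CNY 142686.18

Not relevant to the conversion: brokerage — on the buyer under both terms; not part of either seller's price.
From CIF to FOB, the seller no longer bears: freight, insurance.
FOB price = 149958.41 − 6843.40 − 428.83 = 142686.18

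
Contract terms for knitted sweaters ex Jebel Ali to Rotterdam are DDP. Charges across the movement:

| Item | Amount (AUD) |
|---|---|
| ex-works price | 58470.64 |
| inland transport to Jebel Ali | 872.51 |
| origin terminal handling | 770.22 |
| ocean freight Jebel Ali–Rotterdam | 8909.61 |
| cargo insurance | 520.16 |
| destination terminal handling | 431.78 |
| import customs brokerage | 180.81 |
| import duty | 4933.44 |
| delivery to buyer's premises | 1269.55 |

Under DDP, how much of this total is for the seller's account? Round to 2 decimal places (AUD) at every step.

Seller's account: AUD 76358.72

DDP: the seller bears all costs including import duty.
Seller's account: goods 58470.64 + inland to port 872.51 + origin terminal 770.22 + freight 8909.61 + insurance 520.16 + destination terminal 431.78 + brokerage 180.81 + duty 4933.44 + delivery 1269.55 = 76358.72
Buyer's account: 0.00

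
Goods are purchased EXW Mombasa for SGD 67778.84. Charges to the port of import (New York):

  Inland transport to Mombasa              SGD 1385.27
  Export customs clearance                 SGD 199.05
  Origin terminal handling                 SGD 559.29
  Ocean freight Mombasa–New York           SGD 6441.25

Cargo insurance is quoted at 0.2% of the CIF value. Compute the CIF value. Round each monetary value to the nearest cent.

CIF value: SGD 76516.73

Let C be the CIF value. C = EXW price + pre-shipment costs + freight + 0.2% × C
C − 0.2% × C = 67778.84 + 1385.27 + 199.05 + 559.29 + 6441.25
0.998 × C = 76363.70
C = 76363.70 / 0.998 = 76516.73
Insurance premium = 0.2% × 76516.73 = 153.03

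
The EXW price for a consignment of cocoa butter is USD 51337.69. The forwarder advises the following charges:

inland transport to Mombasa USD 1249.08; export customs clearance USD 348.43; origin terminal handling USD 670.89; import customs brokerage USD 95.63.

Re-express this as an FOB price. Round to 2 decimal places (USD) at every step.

FOB price: USD 53606.09

Not relevant to the conversion: brokerage — on the buyer under both terms; not part of either seller's price.
From EXW to FOB, the seller additionally bears: inland to port, export clearance, origin terminal.
FOB price = 51337.69 + 1249.08 + 348.43 + 670.89 = 53606.09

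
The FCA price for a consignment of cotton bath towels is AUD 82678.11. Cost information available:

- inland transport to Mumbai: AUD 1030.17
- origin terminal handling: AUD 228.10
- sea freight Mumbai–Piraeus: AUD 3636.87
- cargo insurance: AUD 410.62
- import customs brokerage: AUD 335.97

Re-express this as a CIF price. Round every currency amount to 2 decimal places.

Not relevant to the conversion: inland to port — on the seller under both FCA and CIF; already in the FCA price and stays in the CIF price. brokerage — on the buyer under both terms; not part of either seller's price.
From FCA to CIF, the seller additionally bears: origin terminal, freight, insurance.
CIF price = 82678.11 + 228.10 + 3636.87 + 410.62 = 86953.70

CIF price: AUD 86953.70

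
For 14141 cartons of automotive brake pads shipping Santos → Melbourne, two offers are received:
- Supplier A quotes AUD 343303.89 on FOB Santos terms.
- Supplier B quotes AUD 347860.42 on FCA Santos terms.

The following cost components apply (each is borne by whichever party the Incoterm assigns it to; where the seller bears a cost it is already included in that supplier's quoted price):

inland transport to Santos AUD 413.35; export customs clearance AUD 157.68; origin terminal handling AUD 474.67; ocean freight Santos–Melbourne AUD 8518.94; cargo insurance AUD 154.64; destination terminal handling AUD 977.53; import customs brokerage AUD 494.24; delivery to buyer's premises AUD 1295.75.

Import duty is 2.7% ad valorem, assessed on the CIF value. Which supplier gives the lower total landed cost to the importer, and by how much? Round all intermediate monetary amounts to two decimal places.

Supplier A is cheaper by AUD 5167.04

Supplier A (FOB):
CIF value = FOB price + freight + insurance = 343303.89 + 8518.94 + 154.64 = 351977.47
Import duty = 351977.47 × 2.7% = 9503.39
Buyer bears (A): 8518.94 + 154.64 + 977.53 + 494.24 + 1295.75 = 11441.10
Landed cost (A) = invoice 343303.89 + 11441.10 + duty 9503.39 = 364248.38
Supplier B (FCA):
CIF value = FCA price + origin terminal + freight + insurance = 347860.42 + 474.67 + 8518.94 + 154.64 = 357008.67
Import duty = 357008.67 × 2.7% = 9639.23
Buyer bears (B): 474.67 + 8518.94 + 154.64 + 977.53 + 494.24 + 1295.75 = 11915.77
Landed cost (B) = invoice 347860.42 + 11915.77 + duty 9639.23 = 369415.42
Difference = |364248.38 − 369415.42| = 5167.04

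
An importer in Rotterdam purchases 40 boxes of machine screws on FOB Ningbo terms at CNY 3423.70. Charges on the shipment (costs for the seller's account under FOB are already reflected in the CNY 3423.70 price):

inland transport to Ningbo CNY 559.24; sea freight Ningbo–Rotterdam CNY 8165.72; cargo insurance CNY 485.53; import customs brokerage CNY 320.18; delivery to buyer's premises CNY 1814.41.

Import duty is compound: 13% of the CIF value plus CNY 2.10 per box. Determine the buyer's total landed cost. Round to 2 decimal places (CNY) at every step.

FOB: the seller bears costs until goods are on board at the origin port; the buyer bears freight, insurance and all costs thereafter.
Already in the invoice (seller's account under FOB): inland to port — exclude.
CIF value = FOB price + freight + insurance = 3423.70 + 8165.72 + 485.53 = 12074.95
Ad valorem component: 12074.95 × 13% = 1569.74
Specific component: 40 × 2.10 = 84.00
Import duty = 1569.74 + 84.00 = 1653.74
Buyer bears: freight 8165.72 + insurance 485.53 + brokerage 320.18 + delivery 1814.41 + duty 1653.74 = 12439.58
Landed cost = invoice 3423.70 + 12439.58 = 15863.28

Total landed cost: CNY 15863.28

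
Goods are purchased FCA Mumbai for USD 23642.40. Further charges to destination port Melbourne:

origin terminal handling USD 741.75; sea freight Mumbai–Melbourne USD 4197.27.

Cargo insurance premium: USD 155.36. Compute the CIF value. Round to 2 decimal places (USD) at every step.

CIF = FCA price + pre-shipment costs + freight + insurance
CIF = 23642.40 + 741.75 + 4197.27 + 155.36 = 28736.78

CIF value: USD 28736.78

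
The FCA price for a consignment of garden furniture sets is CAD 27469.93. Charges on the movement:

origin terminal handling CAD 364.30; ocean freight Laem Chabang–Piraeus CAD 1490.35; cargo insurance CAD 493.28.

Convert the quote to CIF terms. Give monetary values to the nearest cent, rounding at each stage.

From FCA to CIF, the seller additionally bears: origin terminal, freight, insurance.
CIF price = 27469.93 + 364.30 + 1490.35 + 493.28 = 29817.86

CIF price: CAD 29817.86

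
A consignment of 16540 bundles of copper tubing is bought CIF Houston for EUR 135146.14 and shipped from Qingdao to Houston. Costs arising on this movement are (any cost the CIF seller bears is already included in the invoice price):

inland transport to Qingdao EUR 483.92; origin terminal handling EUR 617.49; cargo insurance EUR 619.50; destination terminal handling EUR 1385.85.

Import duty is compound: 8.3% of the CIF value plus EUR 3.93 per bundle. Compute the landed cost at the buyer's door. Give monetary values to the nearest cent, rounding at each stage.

CIF: the seller pays costs through ocean freight and marine insurance to the destination port.
Already in the invoice (seller's account under CIF): inland to port, origin terminal, insurance — exclude.
The CIF price already equals the CIF value: 135146.14
Ad valorem component: 135146.14 × 8.3% = 11217.13
Specific component: 16540 × 3.93 = 65002.20
Import duty = 11217.13 + 65002.20 = 76219.33
Buyer bears: destination terminal 1385.85 + duty 76219.33 = 77605.18
Landed cost = invoice 135146.14 + 77605.18 = 212751.32

Total landed cost: EUR 212751.32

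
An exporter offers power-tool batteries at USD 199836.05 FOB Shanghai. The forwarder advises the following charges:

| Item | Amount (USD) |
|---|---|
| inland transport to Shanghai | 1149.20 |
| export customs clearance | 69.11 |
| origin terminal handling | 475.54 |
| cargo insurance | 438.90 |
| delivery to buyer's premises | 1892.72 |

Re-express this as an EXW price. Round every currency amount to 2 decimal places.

EXW price: USD 198142.20

Not relevant to the conversion: delivery, insurance — on the buyer under both terms; not part of either seller's price.
From FOB to EXW, the seller no longer bears: inland to port, export clearance, origin terminal.
EXW price = 199836.05 − 1149.20 − 69.11 − 475.54 = 198142.20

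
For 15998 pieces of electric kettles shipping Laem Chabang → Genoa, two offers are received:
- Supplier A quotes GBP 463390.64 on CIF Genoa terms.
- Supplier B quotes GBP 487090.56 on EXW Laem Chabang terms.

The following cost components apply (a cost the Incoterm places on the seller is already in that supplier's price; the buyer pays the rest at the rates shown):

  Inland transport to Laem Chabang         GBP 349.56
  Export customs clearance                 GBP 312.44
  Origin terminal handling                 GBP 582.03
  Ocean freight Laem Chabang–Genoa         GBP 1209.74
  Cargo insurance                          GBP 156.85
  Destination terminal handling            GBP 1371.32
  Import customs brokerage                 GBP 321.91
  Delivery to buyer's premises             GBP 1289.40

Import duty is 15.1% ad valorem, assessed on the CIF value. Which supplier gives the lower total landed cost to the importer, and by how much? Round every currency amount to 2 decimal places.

Supplier A is cheaper by GBP 30283.43

Supplier A (CIF):
The CIF price already equals the CIF value: 463390.64
Import duty = 463390.64 × 15.1% = 69971.99
Buyer bears (A): 1371.32 + 321.91 + 1289.40 = 2982.63
Landed cost (A) = invoice 463390.64 + 2982.63 + duty 69971.99 = 536345.26
Supplier B (EXW):
CIF value = EXW price + inland to port + export clearance + origin terminal + freight + insurance = 487090.56 + 349.56 + 312.44 + 582.03 + 1209.74 + 156.85 = 489701.18
Import duty = 489701.18 × 15.1% = 73944.88
Buyer bears (B): 349.56 + 312.44 + 582.03 + 1209.74 + 156.85 + 1371.32 + 321.91 + 1289.40 = 5593.25
Landed cost (B) = invoice 487090.56 + 5593.25 + duty 73944.88 = 566628.69
Difference = |536345.26 − 566628.69| = 30283.43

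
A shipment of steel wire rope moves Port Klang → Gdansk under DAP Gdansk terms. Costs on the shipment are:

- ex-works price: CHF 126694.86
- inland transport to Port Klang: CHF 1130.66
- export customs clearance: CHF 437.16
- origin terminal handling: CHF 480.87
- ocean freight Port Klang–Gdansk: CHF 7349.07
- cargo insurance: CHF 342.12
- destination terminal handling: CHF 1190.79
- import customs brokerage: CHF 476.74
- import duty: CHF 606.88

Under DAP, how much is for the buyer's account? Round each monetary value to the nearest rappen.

DAP: the seller bears all costs to the named destination except import duty and clearance.
Seller's account: goods 126694.86 + inland to port 1130.66 + export clearance 437.16 + origin terminal 480.87 + freight 7349.07 + insurance 342.12 + destination terminal 1190.79 = 137625.53
Buyer's account: brokerage 476.74 + duty 606.88 = 1083.62

Buyer's account: CHF 1083.62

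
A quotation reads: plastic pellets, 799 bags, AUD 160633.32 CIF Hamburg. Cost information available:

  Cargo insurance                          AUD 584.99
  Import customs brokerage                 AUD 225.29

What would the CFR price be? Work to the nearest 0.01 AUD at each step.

CFR price: AUD 160048.33

Not relevant to the conversion: brokerage — on the buyer under both terms; not part of either seller's price.
From CIF to CFR, the seller no longer bears: insurance.
CFR price = 160633.32 − 584.99 = 160048.33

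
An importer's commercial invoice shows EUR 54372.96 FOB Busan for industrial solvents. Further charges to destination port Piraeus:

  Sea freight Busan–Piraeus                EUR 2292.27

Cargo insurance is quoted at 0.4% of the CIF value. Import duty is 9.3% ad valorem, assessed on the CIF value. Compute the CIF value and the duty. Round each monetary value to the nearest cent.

CIF value: EUR 56892.80; import duty: EUR 5291.03

Let C be the CIF value. C = FOB price + freight + 0.4% × C
C − 0.4% × C = 54372.96 + 2292.27
0.996 × C = 56665.23
C = 56665.23 / 0.996 = 56892.80
Insurance premium = 0.4% × 56892.80 = 227.57
Import duty = 56892.80 × 9.3% = 5291.03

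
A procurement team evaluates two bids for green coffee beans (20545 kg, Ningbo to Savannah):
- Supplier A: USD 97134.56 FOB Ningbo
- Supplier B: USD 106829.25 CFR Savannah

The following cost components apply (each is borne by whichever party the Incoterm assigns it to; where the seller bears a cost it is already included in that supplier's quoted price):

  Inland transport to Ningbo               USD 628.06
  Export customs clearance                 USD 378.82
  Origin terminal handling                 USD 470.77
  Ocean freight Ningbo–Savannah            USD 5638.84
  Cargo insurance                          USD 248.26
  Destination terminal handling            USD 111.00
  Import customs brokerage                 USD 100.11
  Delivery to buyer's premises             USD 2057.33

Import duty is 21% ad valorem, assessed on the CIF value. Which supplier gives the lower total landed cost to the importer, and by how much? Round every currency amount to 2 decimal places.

Supplier A (FOB):
CIF value = FOB price + freight + insurance = 97134.56 + 5638.84 + 248.26 = 103021.66
Import duty = 103021.66 × 21% = 21634.55
Buyer bears (A): 5638.84 + 248.26 + 111.00 + 100.11 + 2057.33 = 8155.54
Landed cost (A) = invoice 97134.56 + 8155.54 + duty 21634.55 = 126924.65
Supplier B (CFR):
CIF value = CFR price + insurance = 106829.25 + 248.26 = 107077.51
Import duty = 107077.51 × 21% = 22486.28
Buyer bears (B): 248.26 + 111.00 + 100.11 + 2057.33 = 2516.70
Landed cost (B) = invoice 106829.25 + 2516.70 + duty 22486.28 = 131832.23
Difference = |126924.65 − 131832.23| = 4907.58

Supplier A is cheaper by USD 4907.58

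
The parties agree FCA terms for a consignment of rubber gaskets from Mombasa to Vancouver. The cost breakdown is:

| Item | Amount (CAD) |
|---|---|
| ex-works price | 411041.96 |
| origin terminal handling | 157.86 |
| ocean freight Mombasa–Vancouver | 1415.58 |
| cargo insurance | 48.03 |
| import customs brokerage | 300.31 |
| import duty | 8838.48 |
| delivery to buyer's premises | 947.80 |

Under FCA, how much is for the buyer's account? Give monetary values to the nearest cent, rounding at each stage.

Buyer's account: CAD 11708.06

FCA: the seller delivers export-cleared goods to the carrier; the buyer bears costs from that point.
Seller's account: goods 411041.96 = 411041.96
Buyer's account: origin terminal 157.86 + freight 1415.58 + insurance 48.03 + brokerage 300.31 + duty 8838.48 + delivery 947.80 = 11708.06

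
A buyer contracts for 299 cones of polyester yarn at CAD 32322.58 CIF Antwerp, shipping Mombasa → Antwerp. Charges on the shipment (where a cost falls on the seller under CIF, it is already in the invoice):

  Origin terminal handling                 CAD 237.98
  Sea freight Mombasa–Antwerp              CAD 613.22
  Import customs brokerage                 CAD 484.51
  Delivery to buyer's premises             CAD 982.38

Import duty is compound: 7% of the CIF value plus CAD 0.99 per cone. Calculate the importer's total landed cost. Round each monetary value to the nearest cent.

CIF: the seller pays costs through ocean freight and marine insurance to the destination port.
Already in the invoice (seller's account under CIF): origin terminal, freight — exclude.
The CIF price already equals the CIF value: 32322.58
Ad valorem component: 32322.58 × 7% = 2262.58
Specific component: 299 × 0.99 = 296.01
Import duty = 2262.58 + 296.01 = 2558.59
Buyer bears: brokerage 484.51 + delivery 982.38 + duty 2558.59 = 4025.48
Landed cost = invoice 32322.58 + 4025.48 = 36348.06

Total landed cost: CAD 36348.06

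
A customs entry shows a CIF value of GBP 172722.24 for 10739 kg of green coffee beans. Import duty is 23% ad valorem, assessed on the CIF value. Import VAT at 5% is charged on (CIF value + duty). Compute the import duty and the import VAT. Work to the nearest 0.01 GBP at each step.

Import duty = 172722.24 × 23% = 39726.12
VAT base = CIF + duty = 172722.24 + 39726.12 = 212448.36
Import VAT = 212448.36 × 5% = 10622.42

Import duty: GBP 39726.12; import VAT: GBP 10622.42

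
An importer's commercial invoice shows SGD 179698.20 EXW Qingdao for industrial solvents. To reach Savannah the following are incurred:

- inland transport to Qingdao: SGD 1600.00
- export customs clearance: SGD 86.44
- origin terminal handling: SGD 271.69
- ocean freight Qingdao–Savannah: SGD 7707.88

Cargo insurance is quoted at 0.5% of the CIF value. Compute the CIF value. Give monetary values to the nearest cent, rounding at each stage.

CIF value: SGD 190315.79

Let C be the CIF value. C = EXW price + pre-shipment costs + freight + 0.5% × C
C − 0.5% × C = 179698.20 + 1600.00 + 86.44 + 271.69 + 7707.88
0.995 × C = 189364.21
C = 189364.21 / 0.995 = 190315.79
Insurance premium = 0.5% × 190315.79 = 951.58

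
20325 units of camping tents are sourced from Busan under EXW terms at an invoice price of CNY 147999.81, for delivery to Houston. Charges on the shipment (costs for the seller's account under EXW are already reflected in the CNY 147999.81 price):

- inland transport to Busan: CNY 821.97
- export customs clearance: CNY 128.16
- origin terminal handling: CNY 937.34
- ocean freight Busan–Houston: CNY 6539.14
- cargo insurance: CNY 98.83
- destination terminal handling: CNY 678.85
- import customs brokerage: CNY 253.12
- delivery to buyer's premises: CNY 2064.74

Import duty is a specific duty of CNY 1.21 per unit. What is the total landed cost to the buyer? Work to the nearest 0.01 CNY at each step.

EXW: the seller makes goods available at their premises; the buyer bears all onward costs.
CIF value = EXW price + inland to port + export clearance + origin terminal + freight + insurance = 147999.81 + 821.97 + 128.16 + 937.34 + 6539.14 + 98.83 = 156525.25
Import duty = 20325 × 1.21 = 24593.25
Buyer bears: inland to port 821.97 + export clearance 128.16 + origin terminal 937.34 + freight 6539.14 + insurance 98.83 + destination terminal 678.85 + brokerage 253.12 + delivery 2064.74 + duty 24593.25 = 36115.40
Landed cost = invoice 147999.81 + 36115.40 = 184115.21

Total landed cost: CNY 184115.21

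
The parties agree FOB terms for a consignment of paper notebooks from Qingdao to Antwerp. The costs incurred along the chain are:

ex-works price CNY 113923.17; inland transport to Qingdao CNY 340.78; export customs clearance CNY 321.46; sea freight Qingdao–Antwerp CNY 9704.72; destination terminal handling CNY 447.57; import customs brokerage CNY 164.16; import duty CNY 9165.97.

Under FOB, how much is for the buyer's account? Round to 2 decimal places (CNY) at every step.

FOB: the seller bears costs until goods are on board at the origin port; the buyer bears freight, insurance and all costs thereafter.
Seller's account: goods 113923.17 + inland to port 340.78 + export clearance 321.46 = 114585.41
Buyer's account: freight 9704.72 + destination terminal 447.57 + brokerage 164.16 + duty 9165.97 = 19482.42

Buyer's account: CNY 19482.42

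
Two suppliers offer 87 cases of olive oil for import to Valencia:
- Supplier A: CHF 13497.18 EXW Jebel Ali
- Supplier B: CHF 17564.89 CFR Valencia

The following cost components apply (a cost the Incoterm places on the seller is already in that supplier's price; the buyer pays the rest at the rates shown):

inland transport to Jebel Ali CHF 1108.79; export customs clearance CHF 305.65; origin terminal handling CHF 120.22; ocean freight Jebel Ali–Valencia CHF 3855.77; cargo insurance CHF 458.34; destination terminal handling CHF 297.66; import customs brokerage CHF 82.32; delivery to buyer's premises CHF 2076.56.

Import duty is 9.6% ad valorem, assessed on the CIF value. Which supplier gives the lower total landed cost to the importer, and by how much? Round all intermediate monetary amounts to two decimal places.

Supplier A (EXW):
CIF value = EXW price + inland to port + export clearance + origin terminal + freight + insurance = 13497.18 + 1108.79 + 305.65 + 120.22 + 3855.77 + 458.34 = 19345.95
Import duty = 19345.95 × 9.6% = 1857.21
Buyer bears (A): 1108.79 + 305.65 + 120.22 + 3855.77 + 458.34 + 297.66 + 82.32 + 2076.56 = 8305.31
Landed cost (A) = invoice 13497.18 + 8305.31 + duty 1857.21 = 23659.70
Supplier B (CFR):
CIF value = CFR price + insurance = 17564.89 + 458.34 = 18023.23
Import duty = 18023.23 × 9.6% = 1730.23
Buyer bears (B): 458.34 + 297.66 + 82.32 + 2076.56 = 2914.88
Landed cost (B) = invoice 17564.89 + 2914.88 + duty 1730.23 = 22210.00
Difference = |23659.70 − 22210.00| = 1449.70

Supplier B is cheaper by CHF 1449.70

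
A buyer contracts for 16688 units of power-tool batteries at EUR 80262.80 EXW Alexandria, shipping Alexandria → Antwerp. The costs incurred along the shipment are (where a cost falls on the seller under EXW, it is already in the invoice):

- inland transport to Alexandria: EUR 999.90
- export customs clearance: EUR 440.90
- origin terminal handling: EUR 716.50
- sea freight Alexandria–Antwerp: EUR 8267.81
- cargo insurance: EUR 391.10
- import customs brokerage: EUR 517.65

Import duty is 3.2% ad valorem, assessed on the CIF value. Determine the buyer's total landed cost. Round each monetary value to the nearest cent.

EXW: the seller makes goods available at their premises; the buyer bears all onward costs.
CIF value = EXW price + inland to port + export clearance + origin terminal + freight + insurance = 80262.80 + 999.90 + 440.90 + 716.50 + 8267.81 + 391.10 = 91079.01
Import duty = 91079.01 × 3.2% = 2914.53
Buyer bears: inland to port 999.90 + export clearance 440.90 + origin terminal 716.50 + freight 8267.81 + insurance 391.10 + brokerage 517.65 + duty 2914.53 = 14248.39
Landed cost = invoice 80262.80 + 14248.39 = 94511.19

Total landed cost: EUR 94511.19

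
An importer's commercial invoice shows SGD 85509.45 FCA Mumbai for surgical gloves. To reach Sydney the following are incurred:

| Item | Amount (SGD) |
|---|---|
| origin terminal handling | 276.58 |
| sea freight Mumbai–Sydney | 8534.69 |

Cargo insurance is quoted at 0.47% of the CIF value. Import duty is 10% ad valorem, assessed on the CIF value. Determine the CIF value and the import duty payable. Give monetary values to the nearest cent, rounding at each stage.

Let C be the CIF value. C = FCA price + pre-shipment costs + freight + 0.47% × C
C − 0.47% × C = 85509.45 + 276.58 + 8534.69
0.9953 × C = 94320.72
C = 94320.72 / 0.9953 = 94766.12
Insurance premium = 0.47% × 94766.12 = 445.40
Import duty = 94766.12 × 10% = 9476.61

CIF value: SGD 94766.12; import duty: SGD 9476.61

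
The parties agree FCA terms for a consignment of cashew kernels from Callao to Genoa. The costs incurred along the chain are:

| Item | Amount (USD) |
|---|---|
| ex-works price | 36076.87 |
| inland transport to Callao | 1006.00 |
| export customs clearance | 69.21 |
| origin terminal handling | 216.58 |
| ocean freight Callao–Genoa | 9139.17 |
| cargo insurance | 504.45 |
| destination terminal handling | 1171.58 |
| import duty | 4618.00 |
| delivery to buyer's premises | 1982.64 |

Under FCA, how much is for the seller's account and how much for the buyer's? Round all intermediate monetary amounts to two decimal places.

Seller: USD 37152.08; buyer: USD 17632.42

FCA: the seller delivers export-cleared goods to the carrier; the buyer bears costs from that point.
Seller's account: goods 36076.87 + inland to port 1006.00 + export clearance 69.21 = 37152.08
Buyer's account: origin terminal 216.58 + freight 9139.17 + insurance 504.45 + destination terminal 1171.58 + duty 4618.00 + delivery 1982.64 = 17632.42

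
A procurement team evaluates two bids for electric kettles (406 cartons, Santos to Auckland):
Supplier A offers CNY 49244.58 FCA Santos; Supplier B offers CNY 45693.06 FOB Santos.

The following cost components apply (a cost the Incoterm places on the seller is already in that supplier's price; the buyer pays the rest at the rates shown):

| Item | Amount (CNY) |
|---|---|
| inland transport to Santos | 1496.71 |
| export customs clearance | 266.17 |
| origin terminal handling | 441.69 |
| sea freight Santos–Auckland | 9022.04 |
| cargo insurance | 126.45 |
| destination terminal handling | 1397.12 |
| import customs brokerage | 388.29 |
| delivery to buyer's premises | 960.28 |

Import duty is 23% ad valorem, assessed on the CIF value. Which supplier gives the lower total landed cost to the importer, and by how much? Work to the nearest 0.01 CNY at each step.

Supplier A (FCA):
CIF value = FCA price + origin terminal + freight + insurance = 49244.58 + 441.69 + 9022.04 + 126.45 = 58834.76
Import duty = 58834.76 × 23% = 13531.99
Buyer bears (A): 441.69 + 9022.04 + 126.45 + 1397.12 + 388.29 + 960.28 = 12335.87
Landed cost (A) = invoice 49244.58 + 12335.87 + duty 13531.99 = 75112.44
Supplier B (FOB):
CIF value = FOB price + freight + insurance = 45693.06 + 9022.04 + 126.45 = 54841.55
Import duty = 54841.55 × 23% = 12613.56
Buyer bears (B): 9022.04 + 126.45 + 1397.12 + 388.29 + 960.28 = 11894.18
Landed cost (B) = invoice 45693.06 + 11894.18 + duty 12613.56 = 70200.80
Difference = |75112.44 − 70200.80| = 4911.64

Supplier B is cheaper by CNY 4911.64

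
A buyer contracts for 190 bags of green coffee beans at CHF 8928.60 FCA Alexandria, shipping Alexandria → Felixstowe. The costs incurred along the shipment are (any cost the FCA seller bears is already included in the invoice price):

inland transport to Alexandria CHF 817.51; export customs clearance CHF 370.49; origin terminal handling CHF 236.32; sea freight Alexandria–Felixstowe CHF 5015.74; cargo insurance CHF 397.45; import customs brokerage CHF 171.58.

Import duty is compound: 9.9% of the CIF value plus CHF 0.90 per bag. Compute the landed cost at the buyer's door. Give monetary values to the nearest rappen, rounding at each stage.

Total landed cost: CHF 16363.92

FCA: the seller delivers export-cleared goods to the carrier; the buyer bears costs from that point.
Already in the invoice (seller's account under FCA): inland to port, export clearance — exclude.
CIF value = FCA price + origin terminal + freight + insurance = 8928.60 + 236.32 + 5015.74 + 397.45 = 14578.11
Ad valorem component: 14578.11 × 9.9% = 1443.23
Specific component: 190 × 0.90 = 171.00
Import duty = 1443.23 + 171.00 = 1614.23
Buyer bears: origin terminal 236.32 + freight 5015.74 + insurance 397.45 + brokerage 171.58 + duty 1614.23 = 7435.32
Landed cost = invoice 8928.60 + 7435.32 = 16363.92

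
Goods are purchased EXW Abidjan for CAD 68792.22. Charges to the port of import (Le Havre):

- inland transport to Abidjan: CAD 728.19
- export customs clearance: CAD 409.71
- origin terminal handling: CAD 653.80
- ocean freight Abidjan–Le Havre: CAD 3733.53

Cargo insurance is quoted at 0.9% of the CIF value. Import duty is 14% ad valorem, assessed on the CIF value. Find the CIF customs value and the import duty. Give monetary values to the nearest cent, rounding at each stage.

CIF value: CAD 74992.38; import duty: CAD 10498.93

Let C be the CIF value. C = EXW price + pre-shipment costs + freight + 0.9% × C
C − 0.9% × C = 68792.22 + 728.19 + 409.71 + 653.80 + 3733.53
0.991 × C = 74317.45
C = 74317.45 / 0.991 = 74992.38
Insurance premium = 0.9% × 74992.38 = 674.93
Import duty = 74992.38 × 14% = 10498.93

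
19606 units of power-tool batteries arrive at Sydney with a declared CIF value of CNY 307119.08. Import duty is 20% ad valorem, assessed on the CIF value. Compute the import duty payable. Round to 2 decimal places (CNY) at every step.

Import duty: CNY 61423.82

Import duty = 307119.08 × 20% = 61423.82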